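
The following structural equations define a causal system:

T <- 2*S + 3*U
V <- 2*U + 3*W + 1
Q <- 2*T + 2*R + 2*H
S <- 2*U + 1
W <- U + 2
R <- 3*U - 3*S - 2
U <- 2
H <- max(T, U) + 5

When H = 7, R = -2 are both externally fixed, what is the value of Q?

42

Setting H = 7, R = -2 by intervention discards those variables' equations.
S = 2*U + 1  [with U=2]  = 5
T = 2*S + 3*U  [with S=5, U=2]  = 16
Q = 2*T + 2*R + 2*H  [with T=16, R=-2, H=7]  = 42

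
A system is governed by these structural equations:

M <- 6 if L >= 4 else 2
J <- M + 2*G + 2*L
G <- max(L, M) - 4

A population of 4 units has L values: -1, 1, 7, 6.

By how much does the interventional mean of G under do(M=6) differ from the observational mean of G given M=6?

do(M=6) breaks M's dependence on L. With M=6 fixed, G across the units is 2, 2, 3, 2, mean 2.25.
E[G|M=6] averages over only the 2 units with M=6 (L = 7, 6): G = 3, 2, mean 2.5.
Difference = 2.25 − 2.5 = -0.25.

-0.25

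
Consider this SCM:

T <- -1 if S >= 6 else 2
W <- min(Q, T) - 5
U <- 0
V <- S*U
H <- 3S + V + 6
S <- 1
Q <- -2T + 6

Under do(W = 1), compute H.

9

The intervention breaks the incoming arrows to W: W <- min(Q, T) - 5 no longer applies, and W = 1.
H is not downstream of the intervention, so its value is determined by the original equations.
V = S*U  [with S=1, U=0]  = 0
H = 3S + V + 6  [with S=1, V=0]  = 9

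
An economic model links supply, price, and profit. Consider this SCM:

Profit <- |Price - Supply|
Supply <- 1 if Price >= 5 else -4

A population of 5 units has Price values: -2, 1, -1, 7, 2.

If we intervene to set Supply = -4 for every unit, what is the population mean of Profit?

5.4

do(Supply=-4) breaks Supply's dependence on Price. With Supply=-4 fixed, Profit across the units is 2, 5, 3, 11, 6, mean 5.4.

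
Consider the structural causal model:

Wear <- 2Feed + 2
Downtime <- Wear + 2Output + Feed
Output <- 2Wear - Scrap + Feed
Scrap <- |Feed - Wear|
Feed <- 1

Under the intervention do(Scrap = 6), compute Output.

3

The intervention breaks the incoming arrows to Scrap: Scrap <- |Feed - Wear| no longer applies, and Scrap = 6.
Wear = 2Feed + 2  [with Feed=1]  = 4
Output = 2Wear - Scrap + Feed  [with Wear=4, Scrap=6, Feed=1]  = 3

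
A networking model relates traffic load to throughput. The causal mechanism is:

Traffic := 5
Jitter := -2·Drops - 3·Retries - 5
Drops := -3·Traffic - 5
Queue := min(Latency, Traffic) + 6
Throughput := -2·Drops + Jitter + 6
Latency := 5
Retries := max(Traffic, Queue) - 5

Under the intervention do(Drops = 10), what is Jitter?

-43

Under do(Drops=10), the mechanism Drops := -3·Traffic - 5 is discarded; Drops is fixed at 10.
Queue = min(Latency, Traffic) + 6  [with Latency=5, Traffic=5]  = 11
Retries = max(Traffic, Queue) - 5  [with Traffic=5, Queue=11]  = 6
Jitter = -2·Drops - 3·Retries - 5  [with Drops=10, Retries=6]  = -43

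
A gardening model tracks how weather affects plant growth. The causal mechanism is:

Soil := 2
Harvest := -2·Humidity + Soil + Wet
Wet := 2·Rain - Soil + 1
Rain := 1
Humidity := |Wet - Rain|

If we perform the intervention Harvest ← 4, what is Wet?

1

do(Harvest=4) replaces the equation Harvest := -2·Humidity + Soil + Wet with the constant Harvest = 4.
Wet is not downstream of the intervention, so its value is determined by the original equations.
Wet = 2·Rain - Soil + 1  [with Rain=1, Soil=2]  = 1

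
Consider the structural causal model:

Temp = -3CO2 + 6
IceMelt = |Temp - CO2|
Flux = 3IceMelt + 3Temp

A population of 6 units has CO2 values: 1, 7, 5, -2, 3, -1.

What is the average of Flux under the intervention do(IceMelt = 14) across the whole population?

40.5

Every unit gets IceMelt=14 under the intervention. Flux values become 51, -3, 15, 78, 33, 69; E[Flux|do(IceMelt=14)] = 40.5.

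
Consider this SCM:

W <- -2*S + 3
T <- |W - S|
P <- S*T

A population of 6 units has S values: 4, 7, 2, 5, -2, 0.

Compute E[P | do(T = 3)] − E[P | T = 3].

5

The intervention sets T=3 in all 6 units regardless of S. Recomputing P per unit gives 12, 21, 6, 15, -6, 0; average 8.
E[P|T=3] averages over only the 2 units with T=3 (S = 2, 0): P = 6, 0, mean 3.
Difference = 8 − 3 = 5.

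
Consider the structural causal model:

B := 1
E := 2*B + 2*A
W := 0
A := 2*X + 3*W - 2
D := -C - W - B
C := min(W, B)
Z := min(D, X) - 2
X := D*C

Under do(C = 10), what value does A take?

-222

The intervention breaks the incoming arrows to C: C := min(W, B) no longer applies, and C = 10.
D = -C - W - B  [with C=10, W=0, B=1]  = -11
X = D*C  [with D=-11, C=10]  = -110
A = 2*X + 3*W - 2  [with X=-110, W=0]  = -222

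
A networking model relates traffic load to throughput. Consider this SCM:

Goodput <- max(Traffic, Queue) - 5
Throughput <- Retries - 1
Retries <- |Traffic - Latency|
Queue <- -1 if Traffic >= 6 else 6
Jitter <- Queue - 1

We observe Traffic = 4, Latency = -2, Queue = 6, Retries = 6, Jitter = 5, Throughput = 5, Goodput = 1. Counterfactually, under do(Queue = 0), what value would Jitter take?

do(Queue=0) replaces the equation Queue <- -1 if Traffic >= 6 else 6 with the constant Queue = 0.
Jitter = Queue - 1  [with Queue=0]  = -1

-1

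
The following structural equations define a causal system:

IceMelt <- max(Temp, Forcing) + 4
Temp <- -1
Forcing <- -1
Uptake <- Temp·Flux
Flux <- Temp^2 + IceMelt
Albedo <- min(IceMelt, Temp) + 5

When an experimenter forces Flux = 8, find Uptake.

-8

The intervention breaks the incoming arrows to Flux: Flux <- Temp^2 + IceMelt no longer applies, and Flux = 8.
Uptake = Temp·Flux  [with Temp=-1, Flux=8]  = -8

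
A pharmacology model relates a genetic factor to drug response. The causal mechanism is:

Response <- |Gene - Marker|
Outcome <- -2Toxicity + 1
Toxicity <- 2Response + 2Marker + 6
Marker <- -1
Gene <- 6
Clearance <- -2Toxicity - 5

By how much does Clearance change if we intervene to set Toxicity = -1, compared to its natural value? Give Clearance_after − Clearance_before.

Intervening sets Toxicity = -1 and removes its equation (Toxicity <- 2Response + 2Marker + 6).
Clearance = -2Toxicity - 5  [with Toxicity=-1]  = -3
Without intervention: Response = |Gene - Marker|  [with Gene=6, Marker=-1]  = 7; Toxicity = 2Response + 2Marker + 6  [with Response=7, Marker=-1]  = 18; Clearance = -2Toxicity - 5  [with Toxicity=18]  = -41.
Change = -3 − (-41) = 38.

38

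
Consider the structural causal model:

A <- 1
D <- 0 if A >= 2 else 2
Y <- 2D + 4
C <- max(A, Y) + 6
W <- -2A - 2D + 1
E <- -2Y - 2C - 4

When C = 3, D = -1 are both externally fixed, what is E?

The joint intervention fixes C = 3, D = -1, removing each variable's own equation.
Y = 2D + 4  [with D=-1]  = 2
E = -2Y - 2C - 4  [with Y=2, C=3]  = -14

-14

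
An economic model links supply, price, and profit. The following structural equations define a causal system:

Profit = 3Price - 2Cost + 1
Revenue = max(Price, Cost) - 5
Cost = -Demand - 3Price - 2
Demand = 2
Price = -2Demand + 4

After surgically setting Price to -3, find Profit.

-18

do(Price=-3) replaces the equation Price = -2Demand + 4 with the constant Price = -3.
Cost = -Demand - 3Price - 2  [with Demand=2, Price=-3]  = 5
Profit = 3Price - 2Cost + 1  [with Price=-3, Cost=5]  = -18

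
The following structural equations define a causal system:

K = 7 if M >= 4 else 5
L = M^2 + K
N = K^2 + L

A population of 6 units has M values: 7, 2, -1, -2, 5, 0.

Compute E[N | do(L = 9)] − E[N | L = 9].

8

Every unit gets L=9 under the intervention. N values become 58, 34, 34, 34, 58, 34; E[N|do(L=9)] = 42.
E[N|L=9] averages over only the 2 units with L=9 (M = 2, -2): N = 34, 34, mean 34.
Difference = 42 − 34 = 8.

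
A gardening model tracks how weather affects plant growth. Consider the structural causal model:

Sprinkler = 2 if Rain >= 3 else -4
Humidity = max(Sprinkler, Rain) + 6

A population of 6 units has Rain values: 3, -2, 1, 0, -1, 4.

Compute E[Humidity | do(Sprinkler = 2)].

8.5

do(Sprinkler=2) breaks Sprinkler's dependence on Rain. With Sprinkler=2 fixed, Humidity across the units is 9, 8, 8, 8, 8, 10, mean 8.5.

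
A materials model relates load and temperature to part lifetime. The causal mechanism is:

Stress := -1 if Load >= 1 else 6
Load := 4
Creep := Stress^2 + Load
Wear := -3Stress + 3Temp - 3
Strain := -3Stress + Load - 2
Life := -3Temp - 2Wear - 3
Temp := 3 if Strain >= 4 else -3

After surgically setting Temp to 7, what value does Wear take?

21

Under do(Temp=7), the mechanism Temp := 3 if Strain >= 4 else -3 is discarded; Temp is fixed at 7.
Stress = -1 if Load >= 1 else 6  [with Load=4]  = -1
Wear = -3Stress + 3Temp - 3  [with Stress=-1, Temp=7]  = 21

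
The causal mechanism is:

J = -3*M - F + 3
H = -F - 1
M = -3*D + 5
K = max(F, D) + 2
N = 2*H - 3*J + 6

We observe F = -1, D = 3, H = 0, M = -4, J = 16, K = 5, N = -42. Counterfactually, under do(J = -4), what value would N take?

Under do(J=-4), the mechanism J = -3*M - F + 3 is discarded; J is fixed at -4.
H = -F - 1  [with F=-1]  = 0
N = 2*H - 3*J + 6  [with H=0, J=-4]  = 18

18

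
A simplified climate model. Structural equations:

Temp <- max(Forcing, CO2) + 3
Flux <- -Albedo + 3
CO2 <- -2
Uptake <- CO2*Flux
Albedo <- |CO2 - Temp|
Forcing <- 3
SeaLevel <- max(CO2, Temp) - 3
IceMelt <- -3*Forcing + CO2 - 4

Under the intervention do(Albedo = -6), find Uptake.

do(Albedo=-6) replaces the equation Albedo <- |CO2 - Temp| with the constant Albedo = -6.
Flux = -Albedo + 3  [with Albedo=-6]  = 9
Uptake = CO2*Flux  [with CO2=-2, Flux=9]  = -18

-18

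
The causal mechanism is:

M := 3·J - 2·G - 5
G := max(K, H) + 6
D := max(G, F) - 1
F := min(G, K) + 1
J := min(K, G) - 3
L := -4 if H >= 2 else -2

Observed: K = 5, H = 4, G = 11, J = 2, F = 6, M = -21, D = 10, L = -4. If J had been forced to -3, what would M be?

-36

Under do(J=-3), the mechanism J := min(K, G) - 3 is discarded; J is fixed at -3.
G = max(K, H) + 6  [with K=5, H=4]  = 11
M = 3·J - 2·G - 5  [with J=-3, G=11]  = -36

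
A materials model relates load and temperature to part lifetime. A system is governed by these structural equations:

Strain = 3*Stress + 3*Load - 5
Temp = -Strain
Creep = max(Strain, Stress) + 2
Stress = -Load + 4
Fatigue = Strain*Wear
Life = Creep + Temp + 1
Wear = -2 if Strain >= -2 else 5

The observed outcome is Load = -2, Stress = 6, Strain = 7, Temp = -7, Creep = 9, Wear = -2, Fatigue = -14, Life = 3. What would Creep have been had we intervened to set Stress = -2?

0

do(Stress=-2) replaces the equation Stress = -Load + 4 with the constant Stress = -2.
Strain = 3*Stress + 3*Load - 5  [with Stress=-2, Load=-2]  = -17
Creep = max(Strain, Stress) + 2  [with Strain=-17, Stress=-2]  = 0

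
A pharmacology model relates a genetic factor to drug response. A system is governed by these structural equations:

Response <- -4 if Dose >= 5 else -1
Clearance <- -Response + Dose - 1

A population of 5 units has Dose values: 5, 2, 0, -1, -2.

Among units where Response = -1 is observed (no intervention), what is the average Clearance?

Conditioning on Response=-1 selects the 4 unit(s) with Dose ∈ {2, 0, -1, -2}. Their Clearance values: 2, 0, -1, -2. Mean = -0.25.

-0.25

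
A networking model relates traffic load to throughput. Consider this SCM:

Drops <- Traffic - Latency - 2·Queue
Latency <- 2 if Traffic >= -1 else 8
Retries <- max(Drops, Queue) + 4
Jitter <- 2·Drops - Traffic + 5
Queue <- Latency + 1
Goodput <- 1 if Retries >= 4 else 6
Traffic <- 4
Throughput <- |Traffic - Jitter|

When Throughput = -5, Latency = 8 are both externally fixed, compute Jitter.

Under do(Throughput = -5, Latency = 8), each intervened variable's structural equation is replaced by its fixed value.
Queue = Latency + 1  [with Latency=8]  = 9
Drops = Traffic - Latency - 2·Queue  [with Traffic=4, Latency=8, Queue=9]  = -22
Jitter = 2·Drops - Traffic + 5  [with Drops=-22, Traffic=4]  = -43

-43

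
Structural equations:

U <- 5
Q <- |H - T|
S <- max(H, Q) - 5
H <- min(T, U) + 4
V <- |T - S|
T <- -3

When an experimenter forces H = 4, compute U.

5

Under do(H=4), the mechanism H <- min(T, U) + 4 is discarded; H is fixed at 4.
Since U is not a descendant of the intervened variable, it is unaffected.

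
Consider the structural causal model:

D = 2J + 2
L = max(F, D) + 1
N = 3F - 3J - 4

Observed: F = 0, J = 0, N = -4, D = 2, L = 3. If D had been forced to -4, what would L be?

1

Intervening sets D = -4 and removes its equation (D = 2J + 2).
L = max(F, D) + 1  [with F=0, D=-4]  = 1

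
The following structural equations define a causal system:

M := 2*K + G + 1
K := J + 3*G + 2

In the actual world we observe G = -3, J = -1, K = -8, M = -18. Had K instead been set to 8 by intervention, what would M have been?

14

The intervention breaks the incoming arrows to K: K := J + 3*G + 2 no longer applies, and K = 8.
M = 2*K + G + 1  [with K=8, G=-3]  = 14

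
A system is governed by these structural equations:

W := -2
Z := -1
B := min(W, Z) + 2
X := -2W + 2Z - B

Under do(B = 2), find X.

0

The intervention breaks the incoming arrows to B: B := min(W, Z) + 2 no longer applies, and B = 2.
X = -2W + 2Z - B  [with W=-2, Z=-1, B=2]  = 0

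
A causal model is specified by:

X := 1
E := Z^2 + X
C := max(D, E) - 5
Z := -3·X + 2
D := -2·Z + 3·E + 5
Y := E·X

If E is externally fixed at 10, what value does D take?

The intervention breaks the incoming arrows to E: E := Z^2 + X no longer applies, and E = 10.
Z = -3·X + 2  [with X=1]  = -1
D = -2·Z + 3·E + 5  [with Z=-1, E=10]  = 37

37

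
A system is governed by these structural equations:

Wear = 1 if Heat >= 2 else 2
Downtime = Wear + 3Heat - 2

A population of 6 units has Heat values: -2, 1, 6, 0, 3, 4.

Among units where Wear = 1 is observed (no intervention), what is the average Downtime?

Observing Wear=1 restricts to units where Wear's equation naturally yields 1: Heat ∈ {6, 3, 4}. In that subpopulation Downtime = 17, 8, 11, mean 12.

12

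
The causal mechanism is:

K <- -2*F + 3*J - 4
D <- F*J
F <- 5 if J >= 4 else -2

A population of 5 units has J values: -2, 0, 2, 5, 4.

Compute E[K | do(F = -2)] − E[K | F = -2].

5.4

Every unit gets F=-2 under the intervention. K values become -6, 0, 6, 15, 12; E[K|do(F=-2)] = 5.4.
Observing F=-2 restricts to units where F's equation naturally yields -2: J ∈ {-2, 0, 2}. In that subpopulation K = -6, 0, 6, mean 0.
Difference = 5.4 − 0 = 5.4.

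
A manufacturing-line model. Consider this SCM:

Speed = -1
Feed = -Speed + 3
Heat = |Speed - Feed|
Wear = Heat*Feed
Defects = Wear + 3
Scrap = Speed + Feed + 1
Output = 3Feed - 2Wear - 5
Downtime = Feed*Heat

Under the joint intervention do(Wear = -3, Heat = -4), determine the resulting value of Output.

The joint intervention fixes Wear = -3, Heat = -4, removing each variable's own equation.
Feed = -Speed + 3  [with Speed=-1]  = 4
Output = 3Feed - 2Wear - 5  [with Feed=4, Wear=-3]  = 13

13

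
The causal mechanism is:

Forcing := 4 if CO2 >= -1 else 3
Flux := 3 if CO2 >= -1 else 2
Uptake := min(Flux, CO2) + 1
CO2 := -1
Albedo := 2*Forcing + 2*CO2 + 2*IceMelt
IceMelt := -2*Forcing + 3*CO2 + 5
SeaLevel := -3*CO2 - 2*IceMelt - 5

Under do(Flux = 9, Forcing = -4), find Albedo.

10

Under do(Flux = 9, Forcing = -4), each intervened variable's structural equation is replaced by its fixed value.
IceMelt = -2*Forcing + 3*CO2 + 5  [with Forcing=-4, CO2=-1]  = 10
Albedo = 2*Forcing + 2*CO2 + 2*IceMelt  [with Forcing=-4, CO2=-1, IceMelt=10]  = 10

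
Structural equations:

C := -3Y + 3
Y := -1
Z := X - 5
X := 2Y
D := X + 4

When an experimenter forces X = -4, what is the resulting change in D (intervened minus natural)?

The intervention breaks the incoming arrows to X: X := 2Y no longer applies, and X = -4.
D = X + 4  [with X=-4]  = 0
Without intervention: X = 2Y  [with Y=-1]  = -2; D = X + 4  [with X=-2]  = 2.
Change = 0 − 2 = -2.

-2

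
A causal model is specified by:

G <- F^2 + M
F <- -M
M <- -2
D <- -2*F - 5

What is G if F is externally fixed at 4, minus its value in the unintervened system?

12

The intervention breaks the incoming arrows to F: F <- -M no longer applies, and F = 4.
G = F^2 + M  [with F=4, M=-2]  = 14
Without intervention: F = -M  [with M=-2]  = 2; G = F^2 + M  [with F=2, M=-2]  = 2.
Change = 14 − 2 = 12.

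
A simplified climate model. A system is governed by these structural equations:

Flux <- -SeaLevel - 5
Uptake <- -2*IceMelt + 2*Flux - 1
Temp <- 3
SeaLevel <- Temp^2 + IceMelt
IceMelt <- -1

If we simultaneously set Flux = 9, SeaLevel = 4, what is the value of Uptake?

19

The joint intervention fixes Flux = 9, SeaLevel = 4, removing each variable's own equation.
Uptake = -2*IceMelt + 2*Flux - 1  [with IceMelt=-1, Flux=9]  = 19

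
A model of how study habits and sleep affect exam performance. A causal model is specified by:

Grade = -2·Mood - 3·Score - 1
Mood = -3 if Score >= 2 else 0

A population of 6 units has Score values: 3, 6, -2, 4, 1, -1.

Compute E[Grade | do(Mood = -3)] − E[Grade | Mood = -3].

7.5

Every unit gets Mood=-3 under the intervention. Grade values become -4, -13, 11, -7, 2, 8; E[Grade|do(Mood=-3)] = -0.5.
Observing Mood=-3 restricts to units where Mood's equation naturally yields -3: Score ∈ {3, 6, 4}. In that subpopulation Grade = -4, -13, -7, mean -8.
Difference = -0.5 − (-8) = 7.5.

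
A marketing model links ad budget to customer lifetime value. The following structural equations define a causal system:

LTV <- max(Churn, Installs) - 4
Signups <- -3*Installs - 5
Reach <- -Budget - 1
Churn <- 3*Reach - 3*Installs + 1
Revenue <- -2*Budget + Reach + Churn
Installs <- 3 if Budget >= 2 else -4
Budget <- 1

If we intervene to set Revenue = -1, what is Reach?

do(Revenue=-1) replaces the equation Revenue <- -2*Budget + Reach + Churn with the constant Revenue = -1.
Reach is not downstream of the intervention, so its value is determined by the original equations.
Reach = -Budget - 1  [with Budget=1]  = -2

-2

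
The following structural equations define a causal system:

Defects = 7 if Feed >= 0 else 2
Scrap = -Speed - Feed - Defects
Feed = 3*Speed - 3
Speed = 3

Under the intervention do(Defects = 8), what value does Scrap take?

The intervention breaks the incoming arrows to Defects: Defects = 7 if Feed >= 0 else 2 no longer applies, and Defects = 8.
Feed = 3*Speed - 3  [with Speed=3]  = 6
Scrap = -Speed - Feed - Defects  [with Speed=3, Feed=6, Defects=8]  = -17

-17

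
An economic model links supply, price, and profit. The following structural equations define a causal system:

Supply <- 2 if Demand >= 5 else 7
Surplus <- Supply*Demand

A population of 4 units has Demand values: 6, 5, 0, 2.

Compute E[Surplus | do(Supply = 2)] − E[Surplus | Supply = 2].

-4.5

do(Supply=2) breaks Supply's dependence on Demand. With Supply=2 fixed, Surplus across the units is 12, 10, 0, 4, mean 6.5.
Conditioning on Supply=2 selects the 2 unit(s) with Demand ∈ {6, 5}. Their Surplus values: 12, 10. Mean = 11.
Difference = 6.5 − 11 = -4.5.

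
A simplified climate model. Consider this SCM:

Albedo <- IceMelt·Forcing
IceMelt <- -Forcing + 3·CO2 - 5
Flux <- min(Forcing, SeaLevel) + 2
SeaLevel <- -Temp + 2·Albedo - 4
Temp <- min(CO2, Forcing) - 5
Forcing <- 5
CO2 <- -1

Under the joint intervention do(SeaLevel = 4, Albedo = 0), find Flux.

6

Setting SeaLevel = 4, Albedo = 0 by intervention discards those variables' equations.
Flux = min(Forcing, SeaLevel) + 2  [with Forcing=5, SeaLevel=4]  = 6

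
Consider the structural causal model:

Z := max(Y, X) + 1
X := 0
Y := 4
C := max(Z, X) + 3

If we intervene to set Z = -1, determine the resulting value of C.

The intervention breaks the incoming arrows to Z: Z := max(Y, X) + 1 no longer applies, and Z = -1.
C = max(Z, X) + 3  [with Z=-1, X=0]  = 3

3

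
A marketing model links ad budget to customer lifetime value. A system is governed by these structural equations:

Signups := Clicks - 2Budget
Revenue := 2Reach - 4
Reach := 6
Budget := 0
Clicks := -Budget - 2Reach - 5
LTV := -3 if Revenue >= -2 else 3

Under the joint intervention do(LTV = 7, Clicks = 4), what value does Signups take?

4

Under do(LTV = 7, Clicks = 4), each intervened variable's structural equation is replaced by its fixed value.
Signups = Clicks - 2Budget  [with Clicks=4, Budget=0]  = 4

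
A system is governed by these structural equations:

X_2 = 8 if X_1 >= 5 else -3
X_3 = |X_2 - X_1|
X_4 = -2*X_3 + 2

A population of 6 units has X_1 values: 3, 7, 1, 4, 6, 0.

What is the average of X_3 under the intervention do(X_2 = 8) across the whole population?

4.5

Under do(X_2=8), X_2's equation is replaced by X_2=8 for every unit. Per-unit X_3: 5, 1, 7, 4, 2, 8. Mean = 4.5.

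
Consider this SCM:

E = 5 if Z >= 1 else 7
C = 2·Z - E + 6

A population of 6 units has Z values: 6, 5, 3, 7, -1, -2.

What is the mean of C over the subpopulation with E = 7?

Observing E=7 restricts to units where E's equation naturally yields 7: Z ∈ {-1, -2}. In that subpopulation C = -3, -5, mean -4.

-4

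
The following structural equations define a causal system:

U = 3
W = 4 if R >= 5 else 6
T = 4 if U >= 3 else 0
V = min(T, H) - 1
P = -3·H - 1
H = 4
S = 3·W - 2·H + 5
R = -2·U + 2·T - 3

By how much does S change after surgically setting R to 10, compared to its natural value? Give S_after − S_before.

do(R=10) replaces the equation R = -2·U + 2·T - 3 with the constant R = 10.
W = 4 if R >= 5 else 6  [with R=10]  = 4
S = 3·W - 2·H + 5  [with W=4, H=4]  = 9
Without intervention: T = 4 if U >= 3 else 0  [with U=3]  = 4; R = -2·U + 2·T - 3  [with U=3, T=4]  = -1; W = 4 if R >= 5 else 6  [with R=-1]  = 6; S = 3·W - 2·H + 5  [with W=6, H=4]  = 15.
Change = 9 − 15 = -6.

-6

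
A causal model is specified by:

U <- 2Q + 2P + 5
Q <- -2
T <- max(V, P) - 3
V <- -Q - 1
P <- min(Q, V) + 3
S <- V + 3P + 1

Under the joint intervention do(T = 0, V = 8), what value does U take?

Under do(T = 0, V = 8), each intervened variable's structural equation is replaced by its fixed value.
P = min(Q, V) + 3  [with Q=-2, V=8]  = 1
U = 2Q + 2P + 5  [with Q=-2, P=1]  = 3

3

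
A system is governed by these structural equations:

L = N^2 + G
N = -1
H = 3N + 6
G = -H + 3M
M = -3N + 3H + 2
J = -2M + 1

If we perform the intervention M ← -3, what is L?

do(M=-3) replaces the equation M = -3N + 3H + 2 with the constant M = -3.
H = 3N + 6  [with N=-1]  = 3
G = -H + 3M  [with H=3, M=-3]  = -12
L = N^2 + G  [with N=-1, G=-12]  = -11

-11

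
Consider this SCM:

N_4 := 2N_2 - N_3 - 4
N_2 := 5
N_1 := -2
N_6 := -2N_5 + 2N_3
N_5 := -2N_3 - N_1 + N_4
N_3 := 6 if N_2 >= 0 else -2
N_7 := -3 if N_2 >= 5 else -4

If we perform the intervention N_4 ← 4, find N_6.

24

Under do(N_4=4), the mechanism N_4 := 2N_2 - N_3 - 4 is discarded; N_4 is fixed at 4.
N_3 = 6 if N_2 >= 0 else -2  [with N_2=5]  = 6
N_5 = -2N_3 - N_1 + N_4  [with N_3=6, N_1=-2, N_4=4]  = -6
N_6 = -2N_5 + 2N_3  [with N_5=-6, N_3=6]  = 24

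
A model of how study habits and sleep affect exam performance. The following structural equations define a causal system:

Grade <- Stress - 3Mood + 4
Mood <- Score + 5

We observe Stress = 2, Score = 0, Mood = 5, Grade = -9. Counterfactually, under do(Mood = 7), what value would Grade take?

-15

The intervention breaks the incoming arrows to Mood: Mood <- Score + 5 no longer applies, and Mood = 7.
Grade = Stress - 3Mood + 4  [with Stress=2, Mood=7]  = -15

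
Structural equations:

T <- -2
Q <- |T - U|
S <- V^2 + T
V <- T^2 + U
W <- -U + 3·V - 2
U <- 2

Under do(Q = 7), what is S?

34

Intervening sets Q = 7 and removes its equation (Q <- |T - U|).
No directed path runs from Q to S, so S keeps its natural value.
V = T^2 + U  [with T=-2, U=2]  = 6
S = V^2 + T  [with V=6, T=-2]  = 34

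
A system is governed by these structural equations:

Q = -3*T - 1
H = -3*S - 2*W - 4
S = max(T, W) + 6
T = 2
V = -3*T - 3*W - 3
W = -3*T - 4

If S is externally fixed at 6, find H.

-2

Intervening sets S = 6 and removes its equation (S = max(T, W) + 6).
W = -3*T - 4  [with T=2]  = -10
H = -3*S - 2*W - 4  [with S=6, W=-10]  = -2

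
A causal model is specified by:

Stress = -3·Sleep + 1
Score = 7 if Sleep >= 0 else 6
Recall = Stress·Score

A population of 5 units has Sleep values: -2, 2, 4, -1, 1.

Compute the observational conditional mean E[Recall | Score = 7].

Observing Score=7 restricts to units where Score's equation naturally yields 7: Sleep ∈ {2, 4, 1}. In that subpopulation Recall = -35, -77, -14, mean -42.

-42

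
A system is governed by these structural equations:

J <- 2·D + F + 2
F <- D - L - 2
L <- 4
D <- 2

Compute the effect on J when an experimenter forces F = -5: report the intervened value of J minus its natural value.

The intervention breaks the incoming arrows to F: F <- D - L - 2 no longer applies, and F = -5.
J = 2·D + F + 2  [with D=2, F=-5]  = 1
Without intervention: F = D - L - 2  [with D=2, L=4]  = -4; J = 2·D + F + 2  [with D=2, F=-4]  = 2.
Change = 1 − 2 = -1.

-1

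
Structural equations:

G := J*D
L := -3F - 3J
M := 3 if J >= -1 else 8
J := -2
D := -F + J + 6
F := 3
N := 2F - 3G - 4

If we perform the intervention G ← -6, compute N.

20

Under do(G=-6), the mechanism G := J*D is discarded; G is fixed at -6.
N = 2F - 3G - 4  [with F=3, G=-6]  = 20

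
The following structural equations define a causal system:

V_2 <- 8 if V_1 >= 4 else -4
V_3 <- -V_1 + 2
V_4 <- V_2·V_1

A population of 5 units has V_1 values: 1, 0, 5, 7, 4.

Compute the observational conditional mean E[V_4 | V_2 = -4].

-2

Observing V_2=-4 restricts to units where V_2's equation naturally yields -4: V_1 ∈ {1, 0}. In that subpopulation V_4 = -4, 0, mean -2.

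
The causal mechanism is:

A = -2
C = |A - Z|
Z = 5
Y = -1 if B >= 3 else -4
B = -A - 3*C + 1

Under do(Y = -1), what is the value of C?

7

do(Y=-1) replaces the equation Y = -1 if B >= 3 else -4 with the constant Y = -1.
C is not downstream of the intervention, so its value is determined by the original equations.
C = |A - Z|  [with A=-2, Z=5]  = 7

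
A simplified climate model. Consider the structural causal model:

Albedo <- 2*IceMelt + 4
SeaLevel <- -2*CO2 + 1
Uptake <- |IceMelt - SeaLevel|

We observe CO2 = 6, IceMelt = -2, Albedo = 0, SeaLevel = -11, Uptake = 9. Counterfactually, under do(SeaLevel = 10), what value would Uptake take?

12

Intervening sets SeaLevel = 10 and removes its equation (SeaLevel <- -2*CO2 + 1).
Uptake = |IceMelt - SeaLevel|  [with IceMelt=-2, SeaLevel=10]  = 12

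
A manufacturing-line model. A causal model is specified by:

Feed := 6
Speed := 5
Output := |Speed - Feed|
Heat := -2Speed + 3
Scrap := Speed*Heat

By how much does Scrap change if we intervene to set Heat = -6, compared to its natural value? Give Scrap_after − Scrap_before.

The intervention breaks the incoming arrows to Heat: Heat := -2Speed + 3 no longer applies, and Heat = -6.
Scrap = Speed*Heat  [with Speed=5, Heat=-6]  = -30
Without intervention: Heat = -2Speed + 3  [with Speed=5]  = -7; Scrap = Speed*Heat  [with Speed=5, Heat=-7]  = -35.
Change = -30 − (-35) = 5.

5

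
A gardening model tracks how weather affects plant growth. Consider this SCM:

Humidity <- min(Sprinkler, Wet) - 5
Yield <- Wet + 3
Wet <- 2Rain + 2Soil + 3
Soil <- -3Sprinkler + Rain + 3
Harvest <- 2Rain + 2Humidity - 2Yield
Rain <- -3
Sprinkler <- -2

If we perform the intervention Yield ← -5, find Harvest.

Intervening sets Yield = -5 and removes its equation (Yield <- Wet + 3).
Soil = -3Sprinkler + Rain + 3  [with Sprinkler=-2, Rain=-3]  = 6
Wet = 2Rain + 2Soil + 3  [with Rain=-3, Soil=6]  = 9
Humidity = min(Sprinkler, Wet) - 5  [with Sprinkler=-2, Wet=9]  = -7
Harvest = 2Rain + 2Humidity - 2Yield  [with Rain=-3, Humidity=-7, Yield=-5]  = -10

-10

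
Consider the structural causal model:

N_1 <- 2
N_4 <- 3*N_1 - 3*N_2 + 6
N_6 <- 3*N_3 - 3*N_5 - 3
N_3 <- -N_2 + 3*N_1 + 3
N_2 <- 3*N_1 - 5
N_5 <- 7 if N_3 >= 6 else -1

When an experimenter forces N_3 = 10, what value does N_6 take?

6

The intervention breaks the incoming arrows to N_3: N_3 <- -N_2 + 3*N_1 + 3 no longer applies, and N_3 = 10.
N_5 = 7 if N_3 >= 6 else -1  [with N_3=10]  = 7
N_6 = 3*N_3 - 3*N_5 - 3  [with N_3=10, N_5=7]  = 6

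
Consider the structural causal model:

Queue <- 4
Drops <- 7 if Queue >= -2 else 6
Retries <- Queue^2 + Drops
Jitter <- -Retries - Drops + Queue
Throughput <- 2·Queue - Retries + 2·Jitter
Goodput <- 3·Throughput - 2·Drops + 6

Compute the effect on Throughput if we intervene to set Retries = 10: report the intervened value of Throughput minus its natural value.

do(Retries=10) replaces the equation Retries <- Queue^2 + Drops with the constant Retries = 10.
Drops = 7 if Queue >= -2 else 6  [with Queue=4]  = 7
Jitter = -Retries - Drops + Queue  [with Retries=10, Drops=7, Queue=4]  = -13
Throughput = 2·Queue - Retries + 2·Jitter  [with Queue=4, Retries=10, Jitter=-13]  = -28
Without intervention: Drops = 7 if Queue >= -2 else 6  [with Queue=4]  = 7; Retries = Queue^2 + Drops  [with Queue=4, Drops=7]  = 23; Jitter = -Retries - Drops + Queue  [with Retries=23, Drops=7, Queue=4]  = -26; Throughput = 2·Queue - Retries + 2·Jitter  [with Queue=4, Retries=23, Jitter=-26]  = -67.
Change = -28 − (-67) = 39.

39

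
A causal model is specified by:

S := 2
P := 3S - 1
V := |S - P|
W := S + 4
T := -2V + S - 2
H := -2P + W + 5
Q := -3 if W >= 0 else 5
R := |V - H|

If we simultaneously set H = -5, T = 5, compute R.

8

Under do(H = -5, T = 5), each intervened variable's structural equation is replaced by its fixed value.
P = 3S - 1  [with S=2]  = 5
V = |S - P|  [with S=2, P=5]  = 3
R = |V - H|  [with V=3, H=-5]  = 8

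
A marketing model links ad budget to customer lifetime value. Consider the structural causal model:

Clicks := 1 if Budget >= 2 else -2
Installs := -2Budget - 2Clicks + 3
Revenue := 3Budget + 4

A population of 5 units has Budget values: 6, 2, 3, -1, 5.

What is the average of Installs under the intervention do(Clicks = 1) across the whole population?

-5

Every unit gets Clicks=1 under the intervention. Installs values become -11, -3, -5, 3, -9; E[Installs|do(Clicks=1)] = -5.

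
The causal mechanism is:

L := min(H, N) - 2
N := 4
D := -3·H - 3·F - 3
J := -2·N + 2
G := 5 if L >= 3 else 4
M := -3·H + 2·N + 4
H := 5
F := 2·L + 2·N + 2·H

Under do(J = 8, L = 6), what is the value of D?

-108

The joint intervention fixes J = 8, L = 6, removing each variable's own equation.
F = 2·L + 2·N + 2·H  [with L=6, N=4, H=5]  = 30
D = -3·H - 3·F - 3  [with H=5, F=30]  = -108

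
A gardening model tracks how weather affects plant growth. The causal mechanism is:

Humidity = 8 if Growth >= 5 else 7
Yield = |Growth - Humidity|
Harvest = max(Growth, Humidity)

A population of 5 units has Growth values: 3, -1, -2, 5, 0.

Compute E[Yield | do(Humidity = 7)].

6

Under do(Humidity=7), Humidity's equation is replaced by Humidity=7 for every unit. Per-unit Yield: 4, 8, 9, 2, 7. Mean = 6.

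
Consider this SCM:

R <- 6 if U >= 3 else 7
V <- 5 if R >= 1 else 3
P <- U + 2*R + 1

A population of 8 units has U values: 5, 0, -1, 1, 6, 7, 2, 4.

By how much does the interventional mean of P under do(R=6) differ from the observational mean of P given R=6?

Every unit gets R=6 under the intervention. P values become 18, 13, 12, 14, 19, 20, 15, 17; E[P|do(R=6)] = 16.
Conditioning on R=6 selects the 4 unit(s) with U ∈ {5, 6, 7, 4}. Their P values: 18, 19, 20, 17. Mean = 18.5.
Difference = 16 − 18.5 = -2.5.

-2.5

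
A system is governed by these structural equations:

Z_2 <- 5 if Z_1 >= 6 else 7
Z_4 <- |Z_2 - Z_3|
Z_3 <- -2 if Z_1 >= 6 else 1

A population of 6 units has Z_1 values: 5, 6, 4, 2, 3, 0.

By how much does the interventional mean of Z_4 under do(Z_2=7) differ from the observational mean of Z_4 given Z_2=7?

do(Z_2=7) breaks Z_2's dependence on Z_1. With Z_2=7 fixed, Z_4 across the units is 6, 9, 6, 6, 6, 6, mean 6.5.
Conditioning on Z_2=7 selects the 5 unit(s) with Z_1 ∈ {5, 4, 2, 3, 0}. Their Z_4 values: 6, 6, 6, 6, 6. Mean = 6.
Difference = 6.5 − 6 = 0.5.

0.5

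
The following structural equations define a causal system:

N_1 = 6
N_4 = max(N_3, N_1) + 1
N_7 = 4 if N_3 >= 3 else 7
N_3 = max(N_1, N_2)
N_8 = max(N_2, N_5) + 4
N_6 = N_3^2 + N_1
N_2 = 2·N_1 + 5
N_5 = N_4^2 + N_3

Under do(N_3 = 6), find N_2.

Under do(N_3=6), the mechanism N_3 = max(N_1, N_2) is discarded; N_3 is fixed at 6.
Since N_2 is not a descendant of the intervened variable, it is unaffected.
N_2 = 2·N_1 + 5  [with N_1=6]  = 17

17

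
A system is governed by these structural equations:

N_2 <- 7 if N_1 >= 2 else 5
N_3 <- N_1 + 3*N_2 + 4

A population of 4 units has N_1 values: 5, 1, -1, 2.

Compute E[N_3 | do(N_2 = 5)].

do(N_2=5) breaks N_2's dependence on N_1. With N_2=5 fixed, N_3 across the units is 24, 20, 18, 21, mean 20.75.

20.75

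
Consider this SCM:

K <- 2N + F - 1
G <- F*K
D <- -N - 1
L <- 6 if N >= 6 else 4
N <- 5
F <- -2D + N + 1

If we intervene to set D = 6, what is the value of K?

3

do(D=6) replaces the equation D <- -N - 1 with the constant D = 6.
F = -2D + N + 1  [with D=6, N=5]  = -6
K = 2N + F - 1  [with N=5, F=-6]  = 3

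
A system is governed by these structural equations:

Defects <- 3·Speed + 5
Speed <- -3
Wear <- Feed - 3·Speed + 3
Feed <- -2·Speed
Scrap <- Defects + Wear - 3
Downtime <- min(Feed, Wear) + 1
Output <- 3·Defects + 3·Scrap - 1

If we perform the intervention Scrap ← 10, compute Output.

The intervention breaks the incoming arrows to Scrap: Scrap <- Defects + Wear - 3 no longer applies, and Scrap = 10.
Defects = 3·Speed + 5  [with Speed=-3]  = -4
Output = 3·Defects + 3·Scrap - 1  [with Defects=-4, Scrap=10]  = 17

17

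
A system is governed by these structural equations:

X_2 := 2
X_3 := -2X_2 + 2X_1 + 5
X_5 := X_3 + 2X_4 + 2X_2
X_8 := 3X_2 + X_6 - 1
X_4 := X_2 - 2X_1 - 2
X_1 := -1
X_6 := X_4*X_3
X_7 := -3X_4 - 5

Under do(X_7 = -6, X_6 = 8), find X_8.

Under do(X_7 = -6, X_6 = 8), each intervened variable's structural equation is replaced by its fixed value.
X_8 = 3X_2 + X_6 - 1  [with X_2=2, X_6=8]  = 13

13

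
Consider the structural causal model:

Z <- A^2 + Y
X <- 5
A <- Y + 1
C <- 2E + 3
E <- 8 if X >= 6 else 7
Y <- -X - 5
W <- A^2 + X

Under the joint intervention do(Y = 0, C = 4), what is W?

6

Under do(Y = 0, C = 4), each intervened variable's structural equation is replaced by its fixed value.
A = Y + 1  [with Y=0]  = 1
W = A^2 + X  [with A=1, X=5]  = 6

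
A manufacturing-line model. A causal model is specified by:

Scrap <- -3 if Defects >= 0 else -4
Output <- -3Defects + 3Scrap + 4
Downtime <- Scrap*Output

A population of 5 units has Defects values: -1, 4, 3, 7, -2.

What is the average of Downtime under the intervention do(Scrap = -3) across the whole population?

Every unit gets Scrap=-3 under the intervention. Downtime values become 6, 51, 42, 78, -3; E[Downtime|do(Scrap=-3)] = 34.8.

34.8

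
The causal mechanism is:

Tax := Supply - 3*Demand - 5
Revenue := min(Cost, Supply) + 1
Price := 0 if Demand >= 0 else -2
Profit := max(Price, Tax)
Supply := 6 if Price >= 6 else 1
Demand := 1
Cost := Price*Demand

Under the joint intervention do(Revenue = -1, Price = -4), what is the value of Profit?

-4

Setting Revenue = -1, Price = -4 by intervention discards those variables' equations.
Supply = 6 if Price >= 6 else 1  [with Price=-4]  = 1
Tax = Supply - 3*Demand - 5  [with Supply=1, Demand=1]  = -7
Profit = max(Price, Tax)  [with Price=-4, Tax=-7]  = -4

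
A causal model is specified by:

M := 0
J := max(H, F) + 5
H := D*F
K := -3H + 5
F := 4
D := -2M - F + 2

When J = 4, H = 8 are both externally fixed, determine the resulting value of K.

Setting J = 4, H = 8 by intervention discards those variables' equations.
K = -3H + 5  [with H=8]  = -19

-19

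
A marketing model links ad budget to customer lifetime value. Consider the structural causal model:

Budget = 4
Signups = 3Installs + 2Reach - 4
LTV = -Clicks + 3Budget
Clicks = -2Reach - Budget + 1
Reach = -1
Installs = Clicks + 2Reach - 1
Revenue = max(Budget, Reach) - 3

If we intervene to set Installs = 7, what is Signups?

Intervening sets Installs = 7 and removes its equation (Installs = Clicks + 2Reach - 1).
Signups = 3Installs + 2Reach - 4  [with Installs=7, Reach=-1]  = 15

15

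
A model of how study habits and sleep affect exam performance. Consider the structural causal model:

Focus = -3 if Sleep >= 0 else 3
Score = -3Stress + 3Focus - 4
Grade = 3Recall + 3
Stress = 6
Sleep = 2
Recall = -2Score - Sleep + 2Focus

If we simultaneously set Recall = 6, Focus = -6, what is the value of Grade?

The joint intervention fixes Recall = 6, Focus = -6, removing each variable's own equation.
Grade = 3Recall + 3  [with Recall=6]  = 21

21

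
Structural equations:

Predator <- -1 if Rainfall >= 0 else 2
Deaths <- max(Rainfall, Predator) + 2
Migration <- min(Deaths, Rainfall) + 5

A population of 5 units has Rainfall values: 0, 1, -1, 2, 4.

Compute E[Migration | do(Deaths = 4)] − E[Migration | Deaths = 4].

do(Deaths=4) breaks Deaths's dependence on Rainfall. With Deaths=4 fixed, Migration across the units is 5, 6, 4, 7, 9, mean 6.2.
E[Migration|Deaths=4] averages over only the 2 units with Deaths=4 (Rainfall = -1, 2): Migration = 4, 7, mean 5.5.
Difference = 6.2 − 5.5 = 0.7.

0.7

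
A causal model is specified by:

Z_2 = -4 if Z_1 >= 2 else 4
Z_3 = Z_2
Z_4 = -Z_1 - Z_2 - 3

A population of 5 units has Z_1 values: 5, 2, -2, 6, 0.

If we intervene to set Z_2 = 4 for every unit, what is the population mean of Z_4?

-9.2

do(Z_2=4) breaks Z_2's dependence on Z_1. With Z_2=4 fixed, Z_4 across the units is -12, -9, -5, -13, -7, mean -9.2.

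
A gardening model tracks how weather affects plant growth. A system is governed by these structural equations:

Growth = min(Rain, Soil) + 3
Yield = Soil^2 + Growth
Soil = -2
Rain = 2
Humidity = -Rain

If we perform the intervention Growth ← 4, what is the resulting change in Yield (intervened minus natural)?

3

do(Growth=4) replaces the equation Growth = min(Rain, Soil) + 3 with the constant Growth = 4.
Yield = Soil^2 + Growth  [with Soil=-2, Growth=4]  = 8
Without intervention: Growth = min(Rain, Soil) + 3  [with Rain=2, Soil=-2]  = 1; Yield = Soil^2 + Growth  [with Soil=-2, Growth=1]  = 5.
Change = 8 − 5 = 3.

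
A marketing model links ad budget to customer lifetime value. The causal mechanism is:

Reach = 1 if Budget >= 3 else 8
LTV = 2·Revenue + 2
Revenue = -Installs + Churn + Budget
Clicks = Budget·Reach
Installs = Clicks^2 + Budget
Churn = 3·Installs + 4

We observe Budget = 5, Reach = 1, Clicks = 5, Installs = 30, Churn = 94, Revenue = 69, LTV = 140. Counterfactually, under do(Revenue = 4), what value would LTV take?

10

Intervening sets Revenue = 4 and removes its equation (Revenue = -Installs + Churn + Budget).
LTV = 2·Revenue + 2  [with Revenue=4]  = 10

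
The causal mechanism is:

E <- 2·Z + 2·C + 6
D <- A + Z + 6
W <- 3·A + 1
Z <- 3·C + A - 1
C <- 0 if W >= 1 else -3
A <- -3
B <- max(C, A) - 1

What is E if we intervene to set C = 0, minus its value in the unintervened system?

24

The intervention breaks the incoming arrows to C: C <- 0 if W >= 1 else -3 no longer applies, and C = 0.
Z = 3·C + A - 1  [with C=0, A=-3]  = -4
E = 2·Z + 2·C + 6  [with Z=-4, C=0]  = -2
Without intervention: W = 3·A + 1  [with A=-3]  = -8; C = 0 if W >= 1 else -3  [with W=-8]  = -3; Z = 3·C + A - 1  [with C=-3, A=-3]  = -13; E = 2·Z + 2·C + 6  [with Z=-13, C=-3]  = -26.
Change = -2 − (-26) = 24.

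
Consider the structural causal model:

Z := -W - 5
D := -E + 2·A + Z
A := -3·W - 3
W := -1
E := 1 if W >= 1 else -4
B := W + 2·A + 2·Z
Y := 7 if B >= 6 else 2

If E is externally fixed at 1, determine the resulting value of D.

The intervention breaks the incoming arrows to E: E := 1 if W >= 1 else -4 no longer applies, and E = 1.
Z = -W - 5  [with W=-1]  = -4
A = -3·W - 3  [with W=-1]  = 0
D = -E + 2·A + Z  [with E=1, A=0, Z=-4]  = -5

-5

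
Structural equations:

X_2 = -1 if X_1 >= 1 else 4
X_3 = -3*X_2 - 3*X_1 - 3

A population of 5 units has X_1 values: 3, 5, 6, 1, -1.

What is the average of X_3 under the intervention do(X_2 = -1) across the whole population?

Under do(X_2=-1), X_2's equation is replaced by X_2=-1 for every unit. Per-unit X_3: -9, -15, -18, -3, 3. Mean = -8.4.

-8.4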